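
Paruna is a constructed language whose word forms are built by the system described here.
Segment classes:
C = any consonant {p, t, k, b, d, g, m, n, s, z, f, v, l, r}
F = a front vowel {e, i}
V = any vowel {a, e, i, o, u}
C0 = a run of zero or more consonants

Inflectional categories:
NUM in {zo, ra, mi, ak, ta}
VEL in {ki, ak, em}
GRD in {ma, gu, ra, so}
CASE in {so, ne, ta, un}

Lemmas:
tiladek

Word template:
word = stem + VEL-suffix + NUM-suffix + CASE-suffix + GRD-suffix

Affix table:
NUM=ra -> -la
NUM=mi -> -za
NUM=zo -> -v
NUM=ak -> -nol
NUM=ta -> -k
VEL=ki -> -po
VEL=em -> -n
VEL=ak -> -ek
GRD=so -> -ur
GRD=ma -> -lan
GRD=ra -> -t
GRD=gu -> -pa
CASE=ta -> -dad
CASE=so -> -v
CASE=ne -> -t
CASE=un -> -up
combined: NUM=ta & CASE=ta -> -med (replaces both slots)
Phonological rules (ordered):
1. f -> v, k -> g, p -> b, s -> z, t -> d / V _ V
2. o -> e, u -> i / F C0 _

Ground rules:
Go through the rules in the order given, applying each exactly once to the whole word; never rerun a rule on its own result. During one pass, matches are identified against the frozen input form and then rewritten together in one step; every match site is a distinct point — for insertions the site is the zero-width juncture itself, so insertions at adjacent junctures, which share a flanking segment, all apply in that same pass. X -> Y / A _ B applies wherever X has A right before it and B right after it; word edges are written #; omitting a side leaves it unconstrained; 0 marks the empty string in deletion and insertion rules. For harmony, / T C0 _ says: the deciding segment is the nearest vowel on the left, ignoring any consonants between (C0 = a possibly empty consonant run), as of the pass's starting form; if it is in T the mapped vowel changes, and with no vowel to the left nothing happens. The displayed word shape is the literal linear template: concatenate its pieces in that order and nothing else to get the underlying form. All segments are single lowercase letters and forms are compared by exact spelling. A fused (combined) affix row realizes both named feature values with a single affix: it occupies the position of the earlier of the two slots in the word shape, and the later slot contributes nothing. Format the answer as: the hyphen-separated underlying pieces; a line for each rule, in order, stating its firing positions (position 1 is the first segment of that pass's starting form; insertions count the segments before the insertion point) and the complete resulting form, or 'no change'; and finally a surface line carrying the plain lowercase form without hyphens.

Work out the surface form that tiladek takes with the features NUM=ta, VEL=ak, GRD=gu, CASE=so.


underlying: tiladek-ek-k-v-pa
1. f -> v, k -> g, p -> b, s -> z, t -> d / V _ V: fires at position(s) 7: tiladegekkvpa
2. o -> e, u -> i / F C0 _: no change
surface: tiladegekkvpa


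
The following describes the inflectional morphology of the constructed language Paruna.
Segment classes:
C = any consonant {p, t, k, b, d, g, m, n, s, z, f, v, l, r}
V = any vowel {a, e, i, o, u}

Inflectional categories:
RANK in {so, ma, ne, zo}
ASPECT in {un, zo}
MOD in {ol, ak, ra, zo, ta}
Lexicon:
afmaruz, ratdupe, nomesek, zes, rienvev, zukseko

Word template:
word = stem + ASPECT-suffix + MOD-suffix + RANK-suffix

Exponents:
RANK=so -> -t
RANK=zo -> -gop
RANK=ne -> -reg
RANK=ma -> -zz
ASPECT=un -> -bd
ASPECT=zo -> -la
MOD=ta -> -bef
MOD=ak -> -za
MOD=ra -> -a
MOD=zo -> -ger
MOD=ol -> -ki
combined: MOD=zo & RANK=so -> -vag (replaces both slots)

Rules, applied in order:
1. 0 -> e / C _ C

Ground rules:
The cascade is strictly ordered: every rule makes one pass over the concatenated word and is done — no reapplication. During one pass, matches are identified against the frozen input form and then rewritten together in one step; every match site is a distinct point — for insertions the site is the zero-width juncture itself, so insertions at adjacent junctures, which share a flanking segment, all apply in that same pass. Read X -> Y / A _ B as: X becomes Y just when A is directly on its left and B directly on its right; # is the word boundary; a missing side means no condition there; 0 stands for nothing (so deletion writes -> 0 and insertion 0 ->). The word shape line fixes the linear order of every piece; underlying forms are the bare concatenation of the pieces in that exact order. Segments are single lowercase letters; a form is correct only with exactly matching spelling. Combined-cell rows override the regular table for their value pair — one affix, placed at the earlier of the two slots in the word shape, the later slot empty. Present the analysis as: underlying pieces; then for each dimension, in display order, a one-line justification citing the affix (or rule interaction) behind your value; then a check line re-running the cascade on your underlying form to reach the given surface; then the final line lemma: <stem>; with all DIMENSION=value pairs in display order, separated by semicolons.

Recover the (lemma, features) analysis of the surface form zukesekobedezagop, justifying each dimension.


underlying: zukseko-bd-za-gop
RANK=zo - signalled by the affix -gop
ASPECT=un - signalled by the affix -bd
MOD=ak - signalled by the affix -za
check: zuksekobdzagop -> zukesekobedezagop
lemma: zukseko; RANK=zo; ASPECT=un; MOD=ak


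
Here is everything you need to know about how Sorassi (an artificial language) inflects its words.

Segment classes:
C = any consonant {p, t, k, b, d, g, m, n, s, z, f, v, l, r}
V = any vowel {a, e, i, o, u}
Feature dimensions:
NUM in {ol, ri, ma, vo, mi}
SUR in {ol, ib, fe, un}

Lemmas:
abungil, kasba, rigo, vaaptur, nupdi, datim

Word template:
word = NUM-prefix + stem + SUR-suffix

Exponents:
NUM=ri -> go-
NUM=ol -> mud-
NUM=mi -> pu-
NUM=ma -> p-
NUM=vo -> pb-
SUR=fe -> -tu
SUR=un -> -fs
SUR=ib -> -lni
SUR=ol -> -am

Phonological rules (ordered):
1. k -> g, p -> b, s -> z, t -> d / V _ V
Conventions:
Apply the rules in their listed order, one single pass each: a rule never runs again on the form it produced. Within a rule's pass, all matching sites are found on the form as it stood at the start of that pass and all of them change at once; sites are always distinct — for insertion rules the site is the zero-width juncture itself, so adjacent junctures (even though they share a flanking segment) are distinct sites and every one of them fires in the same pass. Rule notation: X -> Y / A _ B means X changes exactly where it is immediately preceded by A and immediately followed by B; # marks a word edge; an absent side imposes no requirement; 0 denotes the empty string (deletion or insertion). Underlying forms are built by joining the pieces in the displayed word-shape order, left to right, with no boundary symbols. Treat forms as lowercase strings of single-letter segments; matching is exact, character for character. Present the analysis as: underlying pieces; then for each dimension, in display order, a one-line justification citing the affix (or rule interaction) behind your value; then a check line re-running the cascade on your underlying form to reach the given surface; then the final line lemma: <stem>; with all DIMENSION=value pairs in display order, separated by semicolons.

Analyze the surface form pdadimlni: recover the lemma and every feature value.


underlying: p-datim-lni
NUM=ma - signalled by the affix p-
SUR=ib - signalled by the affix -lni
check: pdatimlni -> pdadimlni
lemma: datim; NUM=ma; SUR=ib


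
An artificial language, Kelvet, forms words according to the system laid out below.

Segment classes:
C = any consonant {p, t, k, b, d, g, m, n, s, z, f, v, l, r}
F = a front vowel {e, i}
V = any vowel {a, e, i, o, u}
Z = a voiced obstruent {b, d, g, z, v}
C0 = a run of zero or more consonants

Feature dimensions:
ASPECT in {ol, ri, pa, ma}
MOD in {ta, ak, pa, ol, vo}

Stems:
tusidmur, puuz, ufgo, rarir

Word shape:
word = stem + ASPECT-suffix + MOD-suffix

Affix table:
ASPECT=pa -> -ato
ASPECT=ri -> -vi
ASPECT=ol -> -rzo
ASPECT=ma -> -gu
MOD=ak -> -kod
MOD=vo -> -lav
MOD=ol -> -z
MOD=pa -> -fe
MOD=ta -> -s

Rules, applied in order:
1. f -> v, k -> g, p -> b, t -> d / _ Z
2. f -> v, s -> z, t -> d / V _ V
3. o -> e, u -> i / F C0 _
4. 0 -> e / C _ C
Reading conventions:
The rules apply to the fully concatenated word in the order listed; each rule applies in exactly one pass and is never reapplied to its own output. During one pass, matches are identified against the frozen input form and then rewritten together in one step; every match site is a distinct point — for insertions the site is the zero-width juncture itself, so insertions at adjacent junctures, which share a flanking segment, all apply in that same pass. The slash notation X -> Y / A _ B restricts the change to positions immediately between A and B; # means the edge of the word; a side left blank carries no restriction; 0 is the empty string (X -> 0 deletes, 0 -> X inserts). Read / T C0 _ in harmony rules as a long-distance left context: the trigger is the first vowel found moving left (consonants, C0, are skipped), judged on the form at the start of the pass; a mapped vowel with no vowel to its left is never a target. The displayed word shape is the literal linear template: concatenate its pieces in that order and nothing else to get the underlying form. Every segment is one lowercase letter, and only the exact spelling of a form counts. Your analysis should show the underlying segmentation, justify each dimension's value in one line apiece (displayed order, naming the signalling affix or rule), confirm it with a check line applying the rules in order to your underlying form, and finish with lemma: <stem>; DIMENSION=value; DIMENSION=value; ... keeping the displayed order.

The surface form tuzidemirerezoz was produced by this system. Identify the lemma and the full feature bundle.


underlying: tusidmur-rzo-z
ASPECT=ol - signalled by the affix -rzo
MOD=ol - signalled by the affix -z
check: tusidmurrzoz -> tusidmurrzoz -> tuzidmurrzoz -> tuzidmirrzoz -> tuzidemirerezoz
lemma: tusidmur; ASPECT=ol; MOD=ol


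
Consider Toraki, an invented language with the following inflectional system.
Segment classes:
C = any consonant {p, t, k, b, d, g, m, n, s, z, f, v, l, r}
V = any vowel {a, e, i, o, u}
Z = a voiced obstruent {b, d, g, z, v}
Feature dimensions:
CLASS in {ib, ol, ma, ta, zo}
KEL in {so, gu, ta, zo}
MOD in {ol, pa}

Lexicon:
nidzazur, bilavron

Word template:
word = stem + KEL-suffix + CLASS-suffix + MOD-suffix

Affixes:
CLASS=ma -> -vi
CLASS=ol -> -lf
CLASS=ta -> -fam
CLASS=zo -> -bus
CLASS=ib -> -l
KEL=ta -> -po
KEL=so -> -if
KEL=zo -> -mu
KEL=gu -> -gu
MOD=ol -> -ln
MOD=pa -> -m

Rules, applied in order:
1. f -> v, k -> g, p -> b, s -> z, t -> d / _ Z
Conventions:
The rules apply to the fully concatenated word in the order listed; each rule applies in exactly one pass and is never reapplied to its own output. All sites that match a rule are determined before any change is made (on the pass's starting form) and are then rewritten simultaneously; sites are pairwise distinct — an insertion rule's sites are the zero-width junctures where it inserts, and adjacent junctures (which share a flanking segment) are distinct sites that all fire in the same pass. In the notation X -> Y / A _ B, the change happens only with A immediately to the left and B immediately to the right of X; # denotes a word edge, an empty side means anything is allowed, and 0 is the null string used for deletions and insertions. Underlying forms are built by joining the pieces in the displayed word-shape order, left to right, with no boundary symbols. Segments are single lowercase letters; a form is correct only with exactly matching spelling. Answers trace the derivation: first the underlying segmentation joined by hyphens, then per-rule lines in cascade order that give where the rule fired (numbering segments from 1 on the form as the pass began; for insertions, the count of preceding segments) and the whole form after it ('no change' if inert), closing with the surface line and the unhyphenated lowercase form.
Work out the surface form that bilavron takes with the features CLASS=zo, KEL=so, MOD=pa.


underlying: bilavron-if-bus-m
1. f -> v, k -> g, p -> b, s -> z, t -> d / _ Z: fires at position(s) 10: bilavronivbusm
surface: bilavronivbusm


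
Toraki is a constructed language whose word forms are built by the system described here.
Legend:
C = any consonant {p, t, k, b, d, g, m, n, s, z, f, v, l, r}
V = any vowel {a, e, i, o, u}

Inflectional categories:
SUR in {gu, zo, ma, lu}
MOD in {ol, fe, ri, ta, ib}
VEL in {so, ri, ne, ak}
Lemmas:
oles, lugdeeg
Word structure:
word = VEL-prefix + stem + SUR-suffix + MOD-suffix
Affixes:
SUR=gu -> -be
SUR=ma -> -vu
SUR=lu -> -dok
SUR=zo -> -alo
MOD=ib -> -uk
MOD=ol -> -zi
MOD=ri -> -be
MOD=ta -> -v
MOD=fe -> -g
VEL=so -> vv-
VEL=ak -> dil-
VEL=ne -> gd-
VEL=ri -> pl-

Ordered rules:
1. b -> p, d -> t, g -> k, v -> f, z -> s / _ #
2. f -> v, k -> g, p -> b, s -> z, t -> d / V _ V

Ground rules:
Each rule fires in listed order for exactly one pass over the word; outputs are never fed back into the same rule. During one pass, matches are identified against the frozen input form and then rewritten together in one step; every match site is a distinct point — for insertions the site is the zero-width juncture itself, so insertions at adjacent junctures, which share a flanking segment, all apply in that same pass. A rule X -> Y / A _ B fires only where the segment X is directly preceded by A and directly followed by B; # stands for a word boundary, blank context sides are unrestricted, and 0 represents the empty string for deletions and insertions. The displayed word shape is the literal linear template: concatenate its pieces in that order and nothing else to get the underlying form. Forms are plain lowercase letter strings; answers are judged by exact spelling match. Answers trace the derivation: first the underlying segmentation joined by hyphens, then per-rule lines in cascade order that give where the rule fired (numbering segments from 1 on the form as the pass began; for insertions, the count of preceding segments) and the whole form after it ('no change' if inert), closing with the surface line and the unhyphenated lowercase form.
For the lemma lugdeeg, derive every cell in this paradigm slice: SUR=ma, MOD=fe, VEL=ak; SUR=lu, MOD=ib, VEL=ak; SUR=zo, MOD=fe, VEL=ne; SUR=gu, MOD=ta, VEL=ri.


cell SUR=ma, MOD=fe, VEL=ak:
underlying: dil-lugdeeg-vu-g
1. b -> p, d -> t, g -> k, v -> f, z -> s / _ #: fires at position(s) 13: dillugdeegvuk
2. f -> v, k -> g, p -> b, s -> z, t -> d / V _ V: no change
surface: dillugdeegvuk

cell SUR=lu, MOD=ib, VEL=ak:
underlying: dil-lugdeeg-dok-uk
1. b -> p, d -> t, g -> k, v -> f, z -> s / _ #: no change
2. f -> v, k -> g, p -> b, s -> z, t -> d / V _ V: fires at position(s) 13: dillugdeegdoguk
surface: dillugdeegdoguk

cell SUR=zo, MOD=fe, VEL=ne:
underlying: gd-lugdeeg-alo-g
1. b -> p, d -> t, g -> k, v -> f, z -> s / _ #: fires at position(s) 13: gdlugdeegalok
2. f -> v, k -> g, p -> b, s -> z, t -> d / V _ V: no change
surface: gdlugdeegalok

cell SUR=gu, MOD=ta, VEL=ri:
underlying: pl-lugdeeg-be-v
1. b -> p, d -> t, g -> k, v -> f, z -> s / _ #: fires at position(s) 12: pllugdeegbef
2. f -> v, k -> g, p -> b, s -> z, t -> d / V _ V: no change
surface: pllugdeegbef


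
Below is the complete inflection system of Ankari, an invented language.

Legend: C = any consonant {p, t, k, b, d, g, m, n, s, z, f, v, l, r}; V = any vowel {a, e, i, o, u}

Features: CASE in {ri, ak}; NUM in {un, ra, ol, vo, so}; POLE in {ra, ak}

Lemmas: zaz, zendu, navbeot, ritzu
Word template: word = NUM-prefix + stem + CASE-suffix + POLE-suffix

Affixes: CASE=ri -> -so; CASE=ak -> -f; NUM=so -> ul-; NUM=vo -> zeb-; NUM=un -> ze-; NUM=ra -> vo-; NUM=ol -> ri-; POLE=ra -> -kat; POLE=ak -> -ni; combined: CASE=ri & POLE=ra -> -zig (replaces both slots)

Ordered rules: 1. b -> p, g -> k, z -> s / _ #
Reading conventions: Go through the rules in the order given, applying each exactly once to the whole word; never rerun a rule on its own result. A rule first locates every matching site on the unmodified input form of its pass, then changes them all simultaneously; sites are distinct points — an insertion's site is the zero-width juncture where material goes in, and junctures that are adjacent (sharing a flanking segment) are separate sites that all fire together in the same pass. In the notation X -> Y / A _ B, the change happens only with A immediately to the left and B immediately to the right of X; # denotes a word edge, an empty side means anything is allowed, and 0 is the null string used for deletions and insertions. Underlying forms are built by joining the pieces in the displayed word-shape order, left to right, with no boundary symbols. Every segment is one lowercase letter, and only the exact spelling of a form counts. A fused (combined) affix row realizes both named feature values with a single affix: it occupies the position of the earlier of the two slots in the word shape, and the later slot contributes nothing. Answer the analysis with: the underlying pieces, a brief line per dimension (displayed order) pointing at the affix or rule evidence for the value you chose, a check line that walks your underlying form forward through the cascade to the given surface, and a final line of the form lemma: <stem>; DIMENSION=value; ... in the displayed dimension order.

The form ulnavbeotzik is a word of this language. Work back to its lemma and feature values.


underlying: ul-navbeot-zig
CASE=ri - signalled by the combined affix row
NUM=so - signalled by the affix ul-
POLE=ra - signalled by the combined affix row
check: ulnavbeotzig -> ulnavbeotzik
lemma: navbeot; CASE=ri; NUM=so; POLE=ra


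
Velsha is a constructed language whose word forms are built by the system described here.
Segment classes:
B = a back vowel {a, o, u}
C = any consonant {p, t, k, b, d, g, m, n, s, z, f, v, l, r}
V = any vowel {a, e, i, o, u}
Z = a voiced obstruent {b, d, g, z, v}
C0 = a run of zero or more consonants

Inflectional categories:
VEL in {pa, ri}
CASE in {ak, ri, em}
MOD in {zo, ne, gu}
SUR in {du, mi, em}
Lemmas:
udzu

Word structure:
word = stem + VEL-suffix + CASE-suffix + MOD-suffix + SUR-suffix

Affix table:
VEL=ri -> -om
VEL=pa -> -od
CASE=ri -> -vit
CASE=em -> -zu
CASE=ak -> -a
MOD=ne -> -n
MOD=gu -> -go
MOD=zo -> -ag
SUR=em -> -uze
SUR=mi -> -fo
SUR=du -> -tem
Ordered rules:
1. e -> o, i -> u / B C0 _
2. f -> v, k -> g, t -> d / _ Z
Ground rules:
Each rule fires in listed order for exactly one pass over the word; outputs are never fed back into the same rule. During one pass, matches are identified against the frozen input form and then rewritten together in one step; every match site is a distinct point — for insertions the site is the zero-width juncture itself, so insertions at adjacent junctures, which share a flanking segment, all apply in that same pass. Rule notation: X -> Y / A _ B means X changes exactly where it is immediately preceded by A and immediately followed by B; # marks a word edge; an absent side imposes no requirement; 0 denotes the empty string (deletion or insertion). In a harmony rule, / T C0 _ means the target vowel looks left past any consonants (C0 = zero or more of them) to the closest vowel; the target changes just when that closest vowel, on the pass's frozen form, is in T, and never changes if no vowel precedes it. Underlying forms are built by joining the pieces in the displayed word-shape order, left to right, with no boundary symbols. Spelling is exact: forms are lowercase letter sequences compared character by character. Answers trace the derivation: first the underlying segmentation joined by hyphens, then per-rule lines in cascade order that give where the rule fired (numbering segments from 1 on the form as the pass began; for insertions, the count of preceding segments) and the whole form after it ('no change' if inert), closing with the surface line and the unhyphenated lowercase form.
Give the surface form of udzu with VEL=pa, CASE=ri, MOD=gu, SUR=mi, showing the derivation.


underlying: udzu-od-vit-go-fo
1. e -> o, i -> u / B C0 _: fires at position(s) 8: udzuodvutgofo
2. f -> v, k -> g, t -> d / _ Z: fires at position(s) 9: udzuodvudgofo
surface: udzuodvudgofo


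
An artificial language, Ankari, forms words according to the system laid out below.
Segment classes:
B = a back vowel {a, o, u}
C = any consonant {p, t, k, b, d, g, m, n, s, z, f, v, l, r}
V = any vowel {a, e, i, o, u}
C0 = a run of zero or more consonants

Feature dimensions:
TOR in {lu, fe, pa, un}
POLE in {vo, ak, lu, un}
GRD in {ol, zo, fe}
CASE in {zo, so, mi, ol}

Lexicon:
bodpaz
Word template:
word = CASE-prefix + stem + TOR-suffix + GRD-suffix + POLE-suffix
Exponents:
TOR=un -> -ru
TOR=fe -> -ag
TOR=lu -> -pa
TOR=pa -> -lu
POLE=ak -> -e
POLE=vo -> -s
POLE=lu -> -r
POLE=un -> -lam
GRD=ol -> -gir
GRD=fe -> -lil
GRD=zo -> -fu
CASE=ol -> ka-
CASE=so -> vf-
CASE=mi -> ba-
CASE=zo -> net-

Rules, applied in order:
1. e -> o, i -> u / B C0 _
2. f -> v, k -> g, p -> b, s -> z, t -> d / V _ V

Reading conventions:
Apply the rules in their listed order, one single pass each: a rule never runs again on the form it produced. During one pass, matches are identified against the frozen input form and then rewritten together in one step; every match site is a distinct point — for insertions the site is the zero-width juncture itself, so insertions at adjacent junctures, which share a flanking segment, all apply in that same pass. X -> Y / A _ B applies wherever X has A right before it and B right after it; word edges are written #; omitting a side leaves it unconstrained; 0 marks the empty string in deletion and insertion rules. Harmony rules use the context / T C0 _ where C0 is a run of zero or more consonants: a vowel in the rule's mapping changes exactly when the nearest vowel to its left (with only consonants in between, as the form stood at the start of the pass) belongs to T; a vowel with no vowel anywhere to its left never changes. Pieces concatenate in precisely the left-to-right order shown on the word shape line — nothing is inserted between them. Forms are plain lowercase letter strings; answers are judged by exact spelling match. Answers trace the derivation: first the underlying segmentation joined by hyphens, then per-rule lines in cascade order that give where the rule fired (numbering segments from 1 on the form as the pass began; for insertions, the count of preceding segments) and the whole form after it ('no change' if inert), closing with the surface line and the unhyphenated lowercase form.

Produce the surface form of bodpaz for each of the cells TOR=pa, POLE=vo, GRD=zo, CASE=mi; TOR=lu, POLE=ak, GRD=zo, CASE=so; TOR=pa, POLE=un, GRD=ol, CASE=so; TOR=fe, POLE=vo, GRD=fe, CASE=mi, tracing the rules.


cell TOR=pa, POLE=vo, GRD=zo, CASE=mi:
underlying: ba-bodpaz-lu-fu-s
1. e -> o, i -> u / B C0 _: no change
2. f -> v, k -> g, p -> b, s -> z, t -> d / V _ V: fires at position(s) 11: babodpazluvus
surface: babodpazluvus

cell TOR=lu, POLE=ak, GRD=zo, CASE=so:
underlying: vf-bodpaz-pa-fu-e
1. e -> o, i -> u / B C0 _: fires at position(s) 13: vfbodpazpafuo
2. f -> v, k -> g, p -> b, s -> z, t -> d / V _ V: fires at position(s) 11: vfbodpazpavuo
surface: vfbodpazpavuo

cell TOR=pa, POLE=un, GRD=ol, CASE=so:
underlying: vf-bodpaz-lu-gir-lam
1. e -> o, i -> u / B C0 _: fires at position(s) 12: vfbodpazlugurlam
2. f -> v, k -> g, p -> b, s -> z, t -> d / V _ V: no change
surface: vfbodpazlugurlam

cell TOR=fe, POLE=vo, GRD=fe, CASE=mi:
underlying: ba-bodpaz-ag-lil-s
1. e -> o, i -> u / B C0 _: fires at position(s) 12: babodpazagluls
2. f -> v, k -> g, p -> b, s -> z, t -> d / V _ V: no change
surface: babodpazagluls


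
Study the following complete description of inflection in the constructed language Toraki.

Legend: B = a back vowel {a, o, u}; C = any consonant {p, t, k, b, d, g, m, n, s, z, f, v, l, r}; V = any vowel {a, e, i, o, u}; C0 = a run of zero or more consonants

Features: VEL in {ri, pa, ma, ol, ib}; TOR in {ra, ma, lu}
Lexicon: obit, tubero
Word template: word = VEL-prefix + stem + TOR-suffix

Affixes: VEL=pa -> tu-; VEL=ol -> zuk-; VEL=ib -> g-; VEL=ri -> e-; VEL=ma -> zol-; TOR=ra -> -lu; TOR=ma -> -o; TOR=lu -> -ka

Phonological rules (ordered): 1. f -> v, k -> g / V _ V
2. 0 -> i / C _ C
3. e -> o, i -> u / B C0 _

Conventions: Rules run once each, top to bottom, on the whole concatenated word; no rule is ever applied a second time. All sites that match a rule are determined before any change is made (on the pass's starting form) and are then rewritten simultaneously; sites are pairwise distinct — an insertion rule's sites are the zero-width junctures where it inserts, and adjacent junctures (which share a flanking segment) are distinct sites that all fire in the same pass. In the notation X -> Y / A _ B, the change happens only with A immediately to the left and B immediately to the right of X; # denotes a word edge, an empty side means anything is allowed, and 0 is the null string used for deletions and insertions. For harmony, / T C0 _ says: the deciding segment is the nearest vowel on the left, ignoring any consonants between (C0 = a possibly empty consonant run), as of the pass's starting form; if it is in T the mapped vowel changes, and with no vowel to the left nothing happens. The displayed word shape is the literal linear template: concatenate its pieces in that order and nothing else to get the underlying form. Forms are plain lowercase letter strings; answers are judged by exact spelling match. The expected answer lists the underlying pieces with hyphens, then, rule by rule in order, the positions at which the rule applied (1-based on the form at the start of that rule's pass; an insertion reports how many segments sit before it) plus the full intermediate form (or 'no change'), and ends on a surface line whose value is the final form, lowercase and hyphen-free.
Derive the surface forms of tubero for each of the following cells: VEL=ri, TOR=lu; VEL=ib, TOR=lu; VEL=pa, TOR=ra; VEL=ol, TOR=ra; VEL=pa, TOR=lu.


cell VEL=ri, TOR=lu:
underlying: e-tubero-ka
1. f -> v, k -> g / V _ V: fires at position(s) 8: etuberoga
2. 0 -> i / C _ C: no change
3. e -> o, i -> u / B C0 _: fires at position(s) 5: etuboroga
surface: etuboroga

cell VEL=ib, TOR=lu:
underlying: g-tubero-ka
1. f -> v, k -> g / V _ V: fires at position(s) 8: gtuberoga
2. 0 -> i / C _ C: inserts after position(s) 1: gituberoga
3. e -> o, i -> u / B C0 _: fires at position(s) 6: gituboroga
surface: gituboroga

cell VEL=pa, TOR=ra:
underlying: tu-tubero-lu
1. f -> v, k -> g / V _ V: no change
2. 0 -> i / C _ C: no change
3. e -> o, i -> u / B C0 _: fires at position(s) 6: tutuborolu
surface: tutuborolu

cell VEL=ol, TOR=ra:
underlying: zuk-tubero-lu
1. f -> v, k -> g / V _ V: no change
2. 0 -> i / C _ C: inserts after position(s) 3: zukituberolu
3. e -> o, i -> u / B C0 _: fires at position(s) 4, 8: zukutuborolu
surface: zukutuborolu

cell VEL=pa, TOR=lu:
underlying: tu-tubero-ka
1. f -> v, k -> g / V _ V: fires at position(s) 9: tutuberoga
2. 0 -> i / C _ C: no change
3. e -> o, i -> u / B C0 _: fires at position(s) 6: tutuboroga
surface: tutuboroga


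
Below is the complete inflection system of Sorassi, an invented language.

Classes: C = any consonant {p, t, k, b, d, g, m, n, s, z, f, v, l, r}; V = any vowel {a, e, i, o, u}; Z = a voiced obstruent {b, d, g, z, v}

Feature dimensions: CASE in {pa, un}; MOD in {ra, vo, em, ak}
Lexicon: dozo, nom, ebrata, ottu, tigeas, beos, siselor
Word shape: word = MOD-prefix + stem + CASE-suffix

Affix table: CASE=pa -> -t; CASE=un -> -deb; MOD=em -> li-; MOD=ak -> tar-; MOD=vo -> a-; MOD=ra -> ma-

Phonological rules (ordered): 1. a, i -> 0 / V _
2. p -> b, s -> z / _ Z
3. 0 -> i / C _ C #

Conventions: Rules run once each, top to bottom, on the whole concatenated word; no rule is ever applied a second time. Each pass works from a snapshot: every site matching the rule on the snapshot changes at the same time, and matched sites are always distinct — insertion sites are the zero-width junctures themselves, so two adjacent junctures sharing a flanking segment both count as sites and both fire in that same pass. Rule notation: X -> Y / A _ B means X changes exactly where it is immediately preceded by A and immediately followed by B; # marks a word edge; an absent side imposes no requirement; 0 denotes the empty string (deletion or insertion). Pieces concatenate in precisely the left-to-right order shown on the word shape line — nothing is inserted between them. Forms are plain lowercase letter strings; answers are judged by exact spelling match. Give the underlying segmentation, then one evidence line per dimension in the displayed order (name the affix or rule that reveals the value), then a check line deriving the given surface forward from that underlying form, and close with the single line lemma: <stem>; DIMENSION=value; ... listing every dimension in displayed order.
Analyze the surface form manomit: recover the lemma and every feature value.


underlying: ma-nom-t
CASE=pa - signalled by the affix -t
MOD=ra - signalled by the affix ma-
check: manomt -> manomt -> manomt -> manomit
lemma: nom; CASE=pa; MOD=ra


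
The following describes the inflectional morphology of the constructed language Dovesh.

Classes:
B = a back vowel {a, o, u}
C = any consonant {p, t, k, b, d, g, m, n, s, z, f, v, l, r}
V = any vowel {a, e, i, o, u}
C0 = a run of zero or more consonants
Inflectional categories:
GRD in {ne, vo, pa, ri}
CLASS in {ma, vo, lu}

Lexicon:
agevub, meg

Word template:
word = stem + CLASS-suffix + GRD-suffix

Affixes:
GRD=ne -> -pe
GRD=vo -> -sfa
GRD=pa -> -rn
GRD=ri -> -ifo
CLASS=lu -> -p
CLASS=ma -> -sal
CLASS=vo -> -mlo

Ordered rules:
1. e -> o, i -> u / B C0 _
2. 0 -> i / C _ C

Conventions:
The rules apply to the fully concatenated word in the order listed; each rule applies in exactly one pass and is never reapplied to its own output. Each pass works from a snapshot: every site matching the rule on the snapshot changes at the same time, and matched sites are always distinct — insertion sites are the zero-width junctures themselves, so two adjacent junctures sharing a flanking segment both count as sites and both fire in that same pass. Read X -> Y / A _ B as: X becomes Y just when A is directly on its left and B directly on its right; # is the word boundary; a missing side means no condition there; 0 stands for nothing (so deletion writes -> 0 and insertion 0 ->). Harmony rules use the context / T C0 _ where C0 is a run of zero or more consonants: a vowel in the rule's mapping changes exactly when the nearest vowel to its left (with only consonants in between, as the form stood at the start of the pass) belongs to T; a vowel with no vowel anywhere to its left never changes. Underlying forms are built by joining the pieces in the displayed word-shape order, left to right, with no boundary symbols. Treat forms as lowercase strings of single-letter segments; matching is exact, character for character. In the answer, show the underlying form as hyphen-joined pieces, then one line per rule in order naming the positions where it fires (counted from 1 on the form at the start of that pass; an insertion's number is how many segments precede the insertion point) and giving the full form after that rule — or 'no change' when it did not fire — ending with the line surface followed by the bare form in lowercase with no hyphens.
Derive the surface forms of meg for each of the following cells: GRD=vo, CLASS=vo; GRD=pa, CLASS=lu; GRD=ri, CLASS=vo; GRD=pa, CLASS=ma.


cell GRD=vo, CLASS=vo:
underlying: meg-mlo-sfa
1. e -> o, i -> u / B C0 _: no change
2. 0 -> i / C _ C: inserts after position(s) 3, 4, 7: megimilosifa
surface: megimilosifa

cell GRD=pa, CLASS=lu:
underlying: meg-p-rn
1. e -> o, i -> u / B C0 _: no change
2. 0 -> i / C _ C: inserts after position(s) 3, 4, 5: megipirin
surface: megipirin

cell GRD=ri, CLASS=vo:
underlying: meg-mlo-ifo
1. e -> o, i -> u / B C0 _: fires at position(s) 7: megmloufo
2. 0 -> i / C _ C: inserts after position(s) 3, 4: megimiloufo
surface: megimiloufo

cell GRD=pa, CLASS=ma:
underlying: meg-sal-rn
1. e -> o, i -> u / B C0 _: no change
2. 0 -> i / C _ C: inserts after position(s) 3, 6, 7: megisalirin
surface: megisalirin


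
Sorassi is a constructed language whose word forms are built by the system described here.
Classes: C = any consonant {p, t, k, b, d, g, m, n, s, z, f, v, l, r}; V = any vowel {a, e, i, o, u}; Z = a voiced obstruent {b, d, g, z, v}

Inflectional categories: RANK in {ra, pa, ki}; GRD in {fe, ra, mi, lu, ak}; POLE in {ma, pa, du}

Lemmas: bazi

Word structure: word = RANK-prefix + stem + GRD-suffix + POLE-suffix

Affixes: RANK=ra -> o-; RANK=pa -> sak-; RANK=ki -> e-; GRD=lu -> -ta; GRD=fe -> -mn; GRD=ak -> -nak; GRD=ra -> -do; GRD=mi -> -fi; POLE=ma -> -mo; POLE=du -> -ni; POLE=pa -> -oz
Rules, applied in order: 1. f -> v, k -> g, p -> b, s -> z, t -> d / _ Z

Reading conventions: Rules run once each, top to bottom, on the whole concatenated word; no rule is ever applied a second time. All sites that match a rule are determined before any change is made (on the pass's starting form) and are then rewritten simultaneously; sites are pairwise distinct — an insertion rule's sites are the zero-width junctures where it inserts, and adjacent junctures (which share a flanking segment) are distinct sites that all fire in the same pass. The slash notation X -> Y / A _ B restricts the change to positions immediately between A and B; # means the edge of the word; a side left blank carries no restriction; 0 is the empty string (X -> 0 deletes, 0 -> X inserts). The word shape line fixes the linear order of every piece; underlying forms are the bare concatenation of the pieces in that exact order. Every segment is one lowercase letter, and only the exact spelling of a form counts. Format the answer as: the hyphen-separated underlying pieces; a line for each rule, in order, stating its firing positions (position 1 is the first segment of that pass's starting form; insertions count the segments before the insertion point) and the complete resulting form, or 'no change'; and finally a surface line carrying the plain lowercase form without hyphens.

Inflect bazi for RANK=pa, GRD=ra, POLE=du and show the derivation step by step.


underlying: sak-bazi-do-ni
1. f -> v, k -> g, p -> b, s -> z, t -> d / _ Z: fires at position(s) 3: sagbazidoni
surface: sagbazidoni


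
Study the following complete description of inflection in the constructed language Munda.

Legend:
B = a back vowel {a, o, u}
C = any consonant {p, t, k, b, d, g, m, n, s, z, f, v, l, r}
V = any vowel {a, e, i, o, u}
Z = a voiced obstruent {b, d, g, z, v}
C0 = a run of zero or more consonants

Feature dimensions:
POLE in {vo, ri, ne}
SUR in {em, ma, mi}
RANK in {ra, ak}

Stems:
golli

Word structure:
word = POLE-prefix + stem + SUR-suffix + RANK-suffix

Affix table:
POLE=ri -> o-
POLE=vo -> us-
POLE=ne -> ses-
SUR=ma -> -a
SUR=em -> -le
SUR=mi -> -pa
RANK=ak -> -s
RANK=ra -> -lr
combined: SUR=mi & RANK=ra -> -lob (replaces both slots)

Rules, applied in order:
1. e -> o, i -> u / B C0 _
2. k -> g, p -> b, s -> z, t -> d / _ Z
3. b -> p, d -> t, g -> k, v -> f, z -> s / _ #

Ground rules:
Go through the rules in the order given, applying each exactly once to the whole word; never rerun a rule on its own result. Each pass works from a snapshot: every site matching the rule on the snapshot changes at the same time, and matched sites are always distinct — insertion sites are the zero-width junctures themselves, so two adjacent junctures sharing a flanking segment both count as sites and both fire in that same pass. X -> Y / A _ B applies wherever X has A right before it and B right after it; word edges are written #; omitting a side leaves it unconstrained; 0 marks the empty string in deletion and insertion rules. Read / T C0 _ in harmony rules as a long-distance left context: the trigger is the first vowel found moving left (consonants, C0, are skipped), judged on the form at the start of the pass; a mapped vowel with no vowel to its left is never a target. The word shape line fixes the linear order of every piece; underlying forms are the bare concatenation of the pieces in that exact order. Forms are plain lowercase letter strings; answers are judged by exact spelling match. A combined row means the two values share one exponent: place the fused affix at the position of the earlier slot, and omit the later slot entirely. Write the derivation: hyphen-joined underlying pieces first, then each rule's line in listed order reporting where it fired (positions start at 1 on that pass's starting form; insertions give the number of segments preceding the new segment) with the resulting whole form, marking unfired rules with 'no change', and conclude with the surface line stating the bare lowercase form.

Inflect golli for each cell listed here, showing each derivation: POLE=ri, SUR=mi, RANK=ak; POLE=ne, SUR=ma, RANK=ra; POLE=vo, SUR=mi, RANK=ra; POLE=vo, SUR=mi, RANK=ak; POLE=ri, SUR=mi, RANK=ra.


cell POLE=ri, SUR=mi, RANK=ak:
underlying: o-golli-pa-s
1. e -> o, i -> u / B C0 _: fires at position(s) 6: ogollupas
2. k -> g, p -> b, s -> z, t -> d / _ Z: no change
3. b -> p, d -> t, g -> k, v -> f, z -> s / _ #: no change
surface: ogollupas

cell POLE=ne, SUR=ma, RANK=ra:
underlying: ses-golli-a-lr
1. e -> o, i -> u / B C0 _: fires at position(s) 8: sesgollualr
2. k -> g, p -> b, s -> z, t -> d / _ Z: fires at position(s) 3: sezgollualr
3. b -> p, d -> t, g -> k, v -> f, z -> s / _ #: no change
surface: sezgollualr

cell POLE=vo, SUR=mi, RANK=ra:
underlying: us-golli-lob
1. e -> o, i -> u / B C0 _: fires at position(s) 7: usgollulob
2. k -> g, p -> b, s -> z, t -> d / _ Z: fires at position(s) 2: uzgollulob
3. b -> p, d -> t, g -> k, v -> f, z -> s / _ #: fires at position(s) 10: uzgollulop
surface: uzgollulop

cell POLE=vo, SUR=mi, RANK=ak:
underlying: us-golli-pa-s
1. e -> o, i -> u / B C0 _: fires at position(s) 7: usgollupas
2. k -> g, p -> b, s -> z, t -> d / _ Z: fires at position(s) 2: uzgollupas
3. b -> p, d -> t, g -> k, v -> f, z -> s / _ #: no change
surface: uzgollupas

cell POLE=ri, SUR=mi, RANK=ra:
underlying: o-golli-lob
1. e -> o, i -> u / B C0 _: fires at position(s) 6: ogollulob
2. k -> g, p -> b, s -> z, t -> d / _ Z: no change
3. b -> p, d -> t, g -> k, v -> f, z -> s / _ #: fires at position(s) 9: ogollulop
surface: ogollulop


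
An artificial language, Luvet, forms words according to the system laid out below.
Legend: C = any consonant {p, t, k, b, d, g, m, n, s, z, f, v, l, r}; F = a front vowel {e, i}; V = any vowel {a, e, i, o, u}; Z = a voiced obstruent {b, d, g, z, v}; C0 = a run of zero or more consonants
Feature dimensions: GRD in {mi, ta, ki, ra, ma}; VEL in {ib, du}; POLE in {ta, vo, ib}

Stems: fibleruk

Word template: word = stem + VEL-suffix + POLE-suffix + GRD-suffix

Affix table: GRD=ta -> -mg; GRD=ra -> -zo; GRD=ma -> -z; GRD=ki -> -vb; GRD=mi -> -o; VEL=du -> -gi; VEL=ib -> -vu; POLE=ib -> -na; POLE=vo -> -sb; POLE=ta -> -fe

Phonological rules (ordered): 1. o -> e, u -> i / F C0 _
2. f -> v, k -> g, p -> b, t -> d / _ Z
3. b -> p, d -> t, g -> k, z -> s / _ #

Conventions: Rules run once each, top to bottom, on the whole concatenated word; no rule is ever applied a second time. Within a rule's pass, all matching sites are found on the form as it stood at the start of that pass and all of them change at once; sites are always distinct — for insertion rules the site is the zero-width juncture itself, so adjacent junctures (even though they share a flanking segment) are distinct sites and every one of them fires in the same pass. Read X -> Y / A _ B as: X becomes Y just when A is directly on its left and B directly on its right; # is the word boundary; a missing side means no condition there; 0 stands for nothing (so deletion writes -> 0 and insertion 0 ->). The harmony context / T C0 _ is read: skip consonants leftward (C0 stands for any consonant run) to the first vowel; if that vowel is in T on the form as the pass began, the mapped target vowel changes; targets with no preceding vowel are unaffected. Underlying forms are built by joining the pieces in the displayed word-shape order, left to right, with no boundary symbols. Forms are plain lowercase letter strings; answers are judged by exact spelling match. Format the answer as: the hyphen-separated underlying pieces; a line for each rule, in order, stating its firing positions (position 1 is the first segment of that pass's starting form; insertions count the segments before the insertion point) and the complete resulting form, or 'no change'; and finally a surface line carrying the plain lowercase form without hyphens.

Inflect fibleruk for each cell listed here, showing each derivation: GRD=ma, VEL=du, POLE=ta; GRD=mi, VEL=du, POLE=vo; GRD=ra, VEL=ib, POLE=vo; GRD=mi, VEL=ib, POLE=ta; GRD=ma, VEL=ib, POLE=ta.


cell GRD=ma, VEL=du, POLE=ta:
underlying: fibleruk-gi-fe-z
1. o -> e, u -> i / F C0 _: fires at position(s) 7: fiblerikgifez
2. f -> v, k -> g, p -> b, t -> d / _ Z: fires at position(s) 8: fibleriggifez
3. b -> p, d -> t, g -> k, z -> s / _ #: fires at position(s) 13: fibleriggifes
surface: fibleriggifes

cell GRD=mi, VEL=du, POLE=vo:
underlying: fibleruk-gi-sb-o
1. o -> e, u -> i / F C0 _: fires at position(s) 7, 13: fiblerikgisbe
2. f -> v, k -> g, p -> b, t -> d / _ Z: fires at position(s) 8: fibleriggisbe
3. b -> p, d -> t, g -> k, z -> s / _ #: no change
surface: fibleriggisbe

cell GRD=ra, VEL=ib, POLE=vo:
underlying: fibleruk-vu-sb-zo
1. o -> e, u -> i / F C0 _: fires at position(s) 7: fiblerikvusbzo
2. f -> v, k -> g, p -> b, t -> d / _ Z: fires at position(s) 8: fiblerigvusbzo
3. b -> p, d -> t, g -> k, z -> s / _ #: no change
surface: fiblerigvusbzo

cell GRD=mi, VEL=ib, POLE=ta:
underlying: fibleruk-vu-fe-o
1. o -> e, u -> i / F C0 _: fires at position(s) 7, 13: fiblerikvufee
2. f -> v, k -> g, p -> b, t -> d / _ Z: fires at position(s) 8: fiblerigvufee
3. b -> p, d -> t, g -> k, z -> s / _ #: no change
surface: fiblerigvufee

cell GRD=ma, VEL=ib, POLE=ta:
underlying: fibleruk-vu-fe-z
1. o -> e, u -> i / F C0 _: fires at position(s) 7: fiblerikvufez
2. f -> v, k -> g, p -> b, t -> d / _ Z: fires at position(s) 8: fiblerigvufez
3. b -> p, d -> t, g -> k, z -> s / _ #: fires at position(s) 13: fiblerigvufes
surface: fiblerigvufes
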